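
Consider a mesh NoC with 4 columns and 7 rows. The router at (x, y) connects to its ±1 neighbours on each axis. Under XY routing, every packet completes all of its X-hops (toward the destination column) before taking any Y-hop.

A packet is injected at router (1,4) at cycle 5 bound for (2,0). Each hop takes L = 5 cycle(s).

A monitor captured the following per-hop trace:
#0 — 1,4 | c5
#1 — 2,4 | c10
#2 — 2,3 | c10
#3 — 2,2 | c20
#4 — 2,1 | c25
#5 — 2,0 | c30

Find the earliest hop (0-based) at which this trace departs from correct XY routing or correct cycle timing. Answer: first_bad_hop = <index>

first_bad_hop = 2

check 1→ d=(1,0) cyc+5: ok
check 2→ d=(0,-1) cyc+0: BAD: Δcyc=0≠L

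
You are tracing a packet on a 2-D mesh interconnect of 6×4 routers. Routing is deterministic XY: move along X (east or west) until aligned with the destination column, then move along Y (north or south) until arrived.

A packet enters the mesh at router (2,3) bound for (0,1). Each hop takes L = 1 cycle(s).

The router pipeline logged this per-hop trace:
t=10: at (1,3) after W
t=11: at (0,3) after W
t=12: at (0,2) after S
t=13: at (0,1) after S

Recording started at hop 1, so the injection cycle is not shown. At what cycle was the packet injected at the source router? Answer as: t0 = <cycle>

cyc[1] = 10 and cyc[k] = t0 + k·L for every k.
t0 = cyc[1] − L = 10 − 1 = 9.

t0 = 9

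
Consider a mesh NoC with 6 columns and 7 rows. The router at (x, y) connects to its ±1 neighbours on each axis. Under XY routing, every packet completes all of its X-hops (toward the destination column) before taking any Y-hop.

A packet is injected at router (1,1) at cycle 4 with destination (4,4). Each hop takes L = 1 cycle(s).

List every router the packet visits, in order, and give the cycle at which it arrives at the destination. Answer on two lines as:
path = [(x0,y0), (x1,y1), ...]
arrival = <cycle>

path = [(1,1), (2,1), (3,1), (4,1), (4,2), (4,3), (4,4)]
arrival = 10

[0] x=1 y=1 t=4
[1] x=2 y=1 t=5 →E
[2] x=3 y=1 t=6 →E
[3] x=4 y=1 t=7 →E
[4] x=4 y=2 t=8 →N
[5] x=4 y=3 t=9 →N
[6] x=4 y=4 t=10 →N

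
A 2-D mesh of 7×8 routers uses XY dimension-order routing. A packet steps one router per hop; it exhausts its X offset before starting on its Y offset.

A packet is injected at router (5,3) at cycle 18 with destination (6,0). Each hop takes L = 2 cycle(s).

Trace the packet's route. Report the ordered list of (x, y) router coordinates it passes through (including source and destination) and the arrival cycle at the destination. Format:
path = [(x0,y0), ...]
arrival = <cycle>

  0. router=(5,3) cycle=18 (inject)
  1. router=(6,3) cycle=20 dir=E
  2. router=(6,2) cycle=22 dir=S
  3. router=(6,1) cycle=24 dir=S
  4. router=(6,0) cycle=26 dir=S

path = [(5,3), (6,3), (6,2), (6,1), (6,0)]
arrival = 26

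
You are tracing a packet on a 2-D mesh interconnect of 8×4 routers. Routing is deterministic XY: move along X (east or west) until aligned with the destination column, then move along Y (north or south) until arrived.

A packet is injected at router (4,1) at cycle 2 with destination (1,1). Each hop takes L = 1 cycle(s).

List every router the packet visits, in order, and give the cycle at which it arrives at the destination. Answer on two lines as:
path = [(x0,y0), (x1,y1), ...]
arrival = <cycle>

  0. router=(4,1) cycle=2 (inject)
  1. router=(3,1) cycle=3 dir=W
  2. router=(2,1) cycle=4 dir=W
  3. router=(1,1) cycle=5 dir=W

path = [(4,1), (3,1), (2,1), (1,1)]
arrival = 5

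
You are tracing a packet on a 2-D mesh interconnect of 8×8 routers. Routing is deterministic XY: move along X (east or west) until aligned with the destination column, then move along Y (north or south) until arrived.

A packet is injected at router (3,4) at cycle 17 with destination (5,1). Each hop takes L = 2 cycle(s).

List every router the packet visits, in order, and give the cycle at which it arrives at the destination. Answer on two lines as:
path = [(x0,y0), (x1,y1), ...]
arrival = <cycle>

  0. router=(3,4) cycle=17 (inject)
  1. router=(4,4) cycle=19 dir=E
  2. router=(5,4) cycle=21 dir=E
  3. router=(5,3) cycle=23 dir=S
  4. router=(5,2) cycle=25 dir=S
  5. router=(5,1) cycle=27 dir=S

path = [(3,4), (4,4), (5,4), (5,3), (5,2), (5,1)]
arrival = 27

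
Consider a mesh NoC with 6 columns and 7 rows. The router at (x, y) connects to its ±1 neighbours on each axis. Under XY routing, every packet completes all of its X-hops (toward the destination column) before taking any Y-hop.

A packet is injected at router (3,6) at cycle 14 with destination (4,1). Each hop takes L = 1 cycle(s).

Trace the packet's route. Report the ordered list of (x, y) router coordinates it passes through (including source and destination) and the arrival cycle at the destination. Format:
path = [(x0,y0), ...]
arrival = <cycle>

path = [(3,6), (4,6), (4,5), (4,4), (4,3), (4,2), (4,1)]
arrival = 20

#0 — 3,6 | c14
#1 — 4,6 | c15 | E
#2 — 4,5 | c16 | S
#3 — 4,4 | c17 | S
#4 — 4,3 | c18 | S
#5 — 4,2 | c19 | S
#6 — 4,1 | c20 | S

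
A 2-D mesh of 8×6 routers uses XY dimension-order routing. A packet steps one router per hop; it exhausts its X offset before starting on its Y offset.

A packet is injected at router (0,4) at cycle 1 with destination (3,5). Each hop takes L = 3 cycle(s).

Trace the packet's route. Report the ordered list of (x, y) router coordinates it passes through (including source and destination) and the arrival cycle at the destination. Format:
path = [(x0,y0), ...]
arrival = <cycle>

t=1: at (0,4)
t=4: at (1,4) after E
t=7: at (2,4) after E
t=10: at (3,4) after E
t=13: at (3,5) after N

path = [(0,4), (1,4), (2,4), (3,4), (3,5)]
arrival = 13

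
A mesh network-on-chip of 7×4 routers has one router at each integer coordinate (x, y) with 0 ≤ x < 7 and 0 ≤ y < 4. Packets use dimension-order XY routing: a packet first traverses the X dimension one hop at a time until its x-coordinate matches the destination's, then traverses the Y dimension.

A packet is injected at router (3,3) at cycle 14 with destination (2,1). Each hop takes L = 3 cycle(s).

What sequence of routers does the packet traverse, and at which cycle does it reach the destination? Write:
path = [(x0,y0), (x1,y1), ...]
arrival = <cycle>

[0] x=3 y=3 t=14
[1] x=2 y=3 t=17 →W
[2] x=2 y=2 t=20 →S
[3] x=2 y=1 t=23 →S

path = [(3,3), (2,3), (2,2), (2,1)]
arrival = 23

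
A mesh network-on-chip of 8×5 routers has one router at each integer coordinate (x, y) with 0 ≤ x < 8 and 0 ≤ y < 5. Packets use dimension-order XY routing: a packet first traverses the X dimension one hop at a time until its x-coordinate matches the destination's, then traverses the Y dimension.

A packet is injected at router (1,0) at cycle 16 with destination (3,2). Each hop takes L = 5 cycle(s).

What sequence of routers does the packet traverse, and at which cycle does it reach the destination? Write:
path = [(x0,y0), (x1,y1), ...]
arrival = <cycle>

t=16: at (1,0)
t=21: at (2,0) after E
t=26: at (3,0) after E
t=31: at (3,1) after N
t=36: at (3,2) after N

path = [(1,0), (2,0), (3,0), (3,1), (3,2)]
arrival = 36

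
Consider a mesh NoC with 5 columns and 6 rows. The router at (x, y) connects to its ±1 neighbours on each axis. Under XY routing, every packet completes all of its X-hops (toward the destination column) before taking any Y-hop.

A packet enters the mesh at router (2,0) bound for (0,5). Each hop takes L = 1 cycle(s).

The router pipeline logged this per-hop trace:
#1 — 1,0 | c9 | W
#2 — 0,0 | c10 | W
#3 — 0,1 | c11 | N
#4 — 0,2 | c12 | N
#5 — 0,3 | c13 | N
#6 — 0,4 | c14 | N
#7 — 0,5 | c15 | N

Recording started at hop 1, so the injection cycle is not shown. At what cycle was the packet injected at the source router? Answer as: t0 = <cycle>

t0 = 8

The first recorded entry is hop 1 at cycle 9.
Subtract one hop: t0 = 9 − 1 = 8.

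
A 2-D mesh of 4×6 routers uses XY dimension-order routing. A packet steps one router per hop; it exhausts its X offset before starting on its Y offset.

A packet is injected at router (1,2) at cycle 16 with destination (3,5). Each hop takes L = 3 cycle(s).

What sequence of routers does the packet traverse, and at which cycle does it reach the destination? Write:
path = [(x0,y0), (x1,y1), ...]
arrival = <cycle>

src (1,2)  cyc=16
E→(2,2)  cyc=19
E→(3,2)  cyc=22
N→(3,3)  cyc=25
N→(3,4)  cyc=28
N→(3,5)  cyc=31

path = [(1,2), (2,2), (3,2), (3,3), (3,4), (3,5)]
arrival = 31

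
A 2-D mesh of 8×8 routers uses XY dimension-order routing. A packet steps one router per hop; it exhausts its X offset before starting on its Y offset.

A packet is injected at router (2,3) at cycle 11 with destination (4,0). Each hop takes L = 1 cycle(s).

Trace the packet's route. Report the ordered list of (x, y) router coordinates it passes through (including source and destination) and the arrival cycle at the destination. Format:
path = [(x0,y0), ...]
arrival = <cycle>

path = [(2,3), (3,3), (4,3), (4,2), (4,1), (4,0)]
arrival = 16

[0] x=2 y=3 t=11
[1] x=3 y=3 t=12 →E
[2] x=4 y=3 t=13 →E
[3] x=4 y=2 t=14 →S
[4] x=4 y=1 t=15 →S
[5] x=4 y=0 t=16 →S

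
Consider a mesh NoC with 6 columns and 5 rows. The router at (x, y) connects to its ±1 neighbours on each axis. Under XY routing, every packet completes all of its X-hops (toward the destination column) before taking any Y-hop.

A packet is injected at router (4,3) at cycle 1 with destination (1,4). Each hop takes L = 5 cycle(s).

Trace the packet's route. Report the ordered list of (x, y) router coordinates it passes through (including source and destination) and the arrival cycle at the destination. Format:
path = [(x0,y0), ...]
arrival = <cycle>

hop 0: (4,3) @ cyc 1
hop 1: (3,3) @ cyc 6  [W]
hop 2: (2,3) @ cyc 11  [W]
hop 3: (1,3) @ cyc 16  [W]
hop 4: (1,4) @ cyc 21  [N]

path = [(4,3), (3,3), (2,3), (1,3), (1,4)]
arrival = 21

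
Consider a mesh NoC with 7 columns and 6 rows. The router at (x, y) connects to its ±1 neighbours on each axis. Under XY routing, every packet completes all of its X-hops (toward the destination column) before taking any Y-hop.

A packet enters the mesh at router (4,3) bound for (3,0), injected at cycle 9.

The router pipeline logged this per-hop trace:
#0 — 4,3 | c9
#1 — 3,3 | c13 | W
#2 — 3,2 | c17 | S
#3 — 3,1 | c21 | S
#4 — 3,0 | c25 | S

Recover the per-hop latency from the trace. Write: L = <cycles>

L = 4

Δcyc across hop 0→1: 13 − 9 = 4.
Per-hop latency L = Δcyc = 4.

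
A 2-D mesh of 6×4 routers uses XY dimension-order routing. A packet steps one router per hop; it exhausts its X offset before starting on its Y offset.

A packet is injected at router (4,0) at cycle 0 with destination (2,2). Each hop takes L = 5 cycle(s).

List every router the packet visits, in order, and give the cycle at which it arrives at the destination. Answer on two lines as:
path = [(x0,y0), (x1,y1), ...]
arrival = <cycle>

  0. router=(4,0) cycle=0 (inject)
  1. router=(3,0) cycle=5 dir=W
  2. router=(2,0) cycle=10 dir=W
  3. router=(2,1) cycle=15 dir=N
  4. router=(2,2) cycle=20 dir=N

path = [(4,0), (3,0), (2,0), (2,1), (2,2)]
arrival = 20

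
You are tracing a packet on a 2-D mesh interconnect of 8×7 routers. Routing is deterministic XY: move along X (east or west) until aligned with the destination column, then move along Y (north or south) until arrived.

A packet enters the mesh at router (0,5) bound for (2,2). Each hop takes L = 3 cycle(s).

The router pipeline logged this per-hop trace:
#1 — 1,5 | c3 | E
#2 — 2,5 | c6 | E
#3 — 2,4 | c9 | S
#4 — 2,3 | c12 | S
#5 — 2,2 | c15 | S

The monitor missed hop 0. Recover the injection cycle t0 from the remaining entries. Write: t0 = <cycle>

t0 = 0

Hop 1 reached at cycle 3; hop k is at t0 + k·L.
t0 = cyc[1] − L = 3 − 3 = 0.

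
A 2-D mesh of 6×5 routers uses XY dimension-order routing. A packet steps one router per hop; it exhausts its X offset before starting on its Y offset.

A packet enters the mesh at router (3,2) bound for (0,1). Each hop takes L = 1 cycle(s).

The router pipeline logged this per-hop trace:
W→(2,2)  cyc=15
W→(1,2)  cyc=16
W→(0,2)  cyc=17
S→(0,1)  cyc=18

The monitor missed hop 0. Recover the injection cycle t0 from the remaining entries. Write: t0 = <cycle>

t0 = 14

cyc[1] = 15 and cyc[k] = t0 + k·L for every k.
t0 = cyc[1] − L = 15 − 1 = 14.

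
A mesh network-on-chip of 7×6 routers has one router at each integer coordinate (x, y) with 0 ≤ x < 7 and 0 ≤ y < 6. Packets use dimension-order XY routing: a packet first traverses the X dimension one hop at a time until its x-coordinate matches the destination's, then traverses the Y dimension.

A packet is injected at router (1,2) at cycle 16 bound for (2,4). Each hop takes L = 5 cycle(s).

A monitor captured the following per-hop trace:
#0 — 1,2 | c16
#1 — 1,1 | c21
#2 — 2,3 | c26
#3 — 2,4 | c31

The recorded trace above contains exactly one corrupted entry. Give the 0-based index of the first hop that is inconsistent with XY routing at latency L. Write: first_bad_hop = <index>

first_bad_hop = 1

check 1→ d=(0,-1) cyc+5: BAD: Y-move but x=1≠2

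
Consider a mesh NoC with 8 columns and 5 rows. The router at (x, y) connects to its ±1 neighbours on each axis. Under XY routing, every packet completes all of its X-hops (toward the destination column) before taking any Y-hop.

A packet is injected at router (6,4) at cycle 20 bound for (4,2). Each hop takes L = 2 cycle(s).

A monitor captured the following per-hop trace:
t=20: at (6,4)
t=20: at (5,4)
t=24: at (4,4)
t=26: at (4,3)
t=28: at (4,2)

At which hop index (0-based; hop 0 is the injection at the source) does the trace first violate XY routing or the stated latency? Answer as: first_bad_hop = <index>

[1] (-1,+0) / 0c ⇒ BAD: Δcyc=0≠L

first_bad_hop = 1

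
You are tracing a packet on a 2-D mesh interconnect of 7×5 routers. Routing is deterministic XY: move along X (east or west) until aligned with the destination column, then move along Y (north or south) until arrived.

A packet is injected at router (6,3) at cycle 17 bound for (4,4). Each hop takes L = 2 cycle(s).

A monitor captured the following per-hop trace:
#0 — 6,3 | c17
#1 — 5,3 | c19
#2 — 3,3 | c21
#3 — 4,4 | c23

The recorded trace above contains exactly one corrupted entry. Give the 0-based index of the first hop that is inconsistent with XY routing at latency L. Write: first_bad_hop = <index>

first_bad_hop = 2

hop 1: step (-1,+0), +2 cyc — ok
hop 2: step (-2,+0), +2 cyc — BAD: non-unit step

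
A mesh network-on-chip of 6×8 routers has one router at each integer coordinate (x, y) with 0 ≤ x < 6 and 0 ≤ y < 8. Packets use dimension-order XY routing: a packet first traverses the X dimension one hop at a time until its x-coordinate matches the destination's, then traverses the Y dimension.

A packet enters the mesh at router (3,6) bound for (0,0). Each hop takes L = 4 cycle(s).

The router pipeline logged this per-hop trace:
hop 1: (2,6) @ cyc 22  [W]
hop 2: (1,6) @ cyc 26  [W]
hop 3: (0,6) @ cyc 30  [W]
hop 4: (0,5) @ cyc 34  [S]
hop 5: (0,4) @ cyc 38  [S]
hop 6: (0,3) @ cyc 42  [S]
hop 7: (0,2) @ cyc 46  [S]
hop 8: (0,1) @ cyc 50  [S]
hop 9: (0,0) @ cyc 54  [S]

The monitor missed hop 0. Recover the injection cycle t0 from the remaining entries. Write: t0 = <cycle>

cyc[1] = 22 and cyc[k] = t0 + k·L for every k.
Therefore t0 = 22 − L = 18.

t0 = 18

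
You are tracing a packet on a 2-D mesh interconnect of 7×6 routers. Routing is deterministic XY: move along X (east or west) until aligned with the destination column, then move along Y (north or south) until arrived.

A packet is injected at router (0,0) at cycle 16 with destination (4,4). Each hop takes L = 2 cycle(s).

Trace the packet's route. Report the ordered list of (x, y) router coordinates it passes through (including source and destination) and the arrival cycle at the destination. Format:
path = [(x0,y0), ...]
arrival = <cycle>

hop 0: (0,0) @ cyc 16
hop 1: (1,0) @ cyc 18  [E]
hop 2: (2,0) @ cyc 20  [E]
hop 3: (3,0) @ cyc 22  [E]
hop 4: (4,0) @ cyc 24  [E]
hop 5: (4,1) @ cyc 26  [N]
hop 6: (4,2) @ cyc 28  [N]
hop 7: (4,3) @ cyc 30  [N]
hop 8: (4,4) @ cyc 32  [N]

path = [(0,0), (1,0), (2,0), (3,0), (4,0), (4,1), (4,2), (4,3), (4,4)]
arrival = 32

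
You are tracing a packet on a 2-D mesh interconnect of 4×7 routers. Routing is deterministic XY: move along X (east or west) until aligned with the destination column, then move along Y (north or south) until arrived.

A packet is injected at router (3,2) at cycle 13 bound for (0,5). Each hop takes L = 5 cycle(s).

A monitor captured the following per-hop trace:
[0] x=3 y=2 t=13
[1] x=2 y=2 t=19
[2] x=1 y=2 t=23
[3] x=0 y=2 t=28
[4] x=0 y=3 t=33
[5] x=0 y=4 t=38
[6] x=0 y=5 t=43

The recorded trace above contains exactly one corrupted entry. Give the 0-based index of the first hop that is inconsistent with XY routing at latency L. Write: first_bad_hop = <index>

hop 1: step (-1,+0), +6 cyc — BAD: Δcyc=6≠L

first_bad_hop = 1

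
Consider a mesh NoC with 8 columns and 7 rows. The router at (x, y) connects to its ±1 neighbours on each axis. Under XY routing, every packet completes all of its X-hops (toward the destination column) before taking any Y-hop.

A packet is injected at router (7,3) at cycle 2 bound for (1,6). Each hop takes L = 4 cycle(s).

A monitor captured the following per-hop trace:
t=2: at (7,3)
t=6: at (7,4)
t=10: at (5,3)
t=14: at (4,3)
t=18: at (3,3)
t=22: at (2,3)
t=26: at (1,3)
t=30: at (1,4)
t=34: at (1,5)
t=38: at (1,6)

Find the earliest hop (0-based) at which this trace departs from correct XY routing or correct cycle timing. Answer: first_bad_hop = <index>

[1] (+0,+1) / 4c ⇒ BAD: Y-move but x=7≠1

first_bad_hop = 1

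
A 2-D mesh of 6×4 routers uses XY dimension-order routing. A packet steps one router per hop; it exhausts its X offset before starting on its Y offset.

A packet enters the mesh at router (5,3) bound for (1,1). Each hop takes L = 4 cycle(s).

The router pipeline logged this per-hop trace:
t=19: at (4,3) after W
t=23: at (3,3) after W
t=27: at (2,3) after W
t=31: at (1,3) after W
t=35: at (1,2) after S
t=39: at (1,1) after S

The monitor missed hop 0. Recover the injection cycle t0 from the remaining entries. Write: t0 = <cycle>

The first recorded entry is hop 1 at cycle 19.
Subtract one hop: t0 = 19 − 4 = 15.

t0 = 15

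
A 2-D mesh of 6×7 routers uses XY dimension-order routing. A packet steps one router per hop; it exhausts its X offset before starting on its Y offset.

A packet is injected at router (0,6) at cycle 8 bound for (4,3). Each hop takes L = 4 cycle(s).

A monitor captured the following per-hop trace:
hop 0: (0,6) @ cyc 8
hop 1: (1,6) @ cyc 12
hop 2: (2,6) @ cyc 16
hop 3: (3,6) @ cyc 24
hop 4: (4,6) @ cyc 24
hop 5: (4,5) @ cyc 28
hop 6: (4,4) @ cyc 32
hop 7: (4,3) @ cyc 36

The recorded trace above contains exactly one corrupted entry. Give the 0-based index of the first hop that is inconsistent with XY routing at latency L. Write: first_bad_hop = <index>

first_bad_hop = 3

  1: Δx=+1 Δy=+0 Δt=4 [ok]
  2: Δx=+1 Δy=+0 Δt=4 [ok]
  3: Δx=+1 Δy=+0 Δt=8 [BAD: Δcyc=8≠L]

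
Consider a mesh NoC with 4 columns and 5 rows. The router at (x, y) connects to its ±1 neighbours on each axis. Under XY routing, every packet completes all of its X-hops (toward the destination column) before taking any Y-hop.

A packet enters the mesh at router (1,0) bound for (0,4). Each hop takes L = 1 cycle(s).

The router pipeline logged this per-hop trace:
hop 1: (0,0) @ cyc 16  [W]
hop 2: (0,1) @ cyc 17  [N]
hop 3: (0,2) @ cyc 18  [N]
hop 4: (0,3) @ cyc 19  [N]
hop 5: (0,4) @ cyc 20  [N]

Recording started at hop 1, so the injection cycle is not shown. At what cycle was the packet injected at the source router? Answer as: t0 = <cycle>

t0 = 15

The first recorded entry is hop 1 at cycle 16.
t0 = cyc[1] − L = 16 − 1 = 15.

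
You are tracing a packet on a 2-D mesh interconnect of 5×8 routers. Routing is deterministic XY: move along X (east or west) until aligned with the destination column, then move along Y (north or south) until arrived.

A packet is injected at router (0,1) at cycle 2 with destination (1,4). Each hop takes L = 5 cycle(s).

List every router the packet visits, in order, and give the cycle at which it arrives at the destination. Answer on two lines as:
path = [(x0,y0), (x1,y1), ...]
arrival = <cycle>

t=2: at (0,1)
t=7: at (1,1) after E
t=12: at (1,2) after N
t=17: at (1,3) after N
t=22: at (1,4) after N

path = [(0,1), (1,1), (1,2), (1,3), (1,4)]
arrival = 22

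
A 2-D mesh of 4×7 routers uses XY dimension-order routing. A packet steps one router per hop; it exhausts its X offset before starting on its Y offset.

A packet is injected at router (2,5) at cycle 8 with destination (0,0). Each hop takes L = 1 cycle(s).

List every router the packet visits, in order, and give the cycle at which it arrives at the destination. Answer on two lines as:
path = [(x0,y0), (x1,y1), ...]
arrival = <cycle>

path = [(2,5), (1,5), (0,5), (0,4), (0,3), (0,2), (0,1), (0,0)]
arrival = 15

src (2,5)  cyc=8
W→(1,5)  cyc=9
W→(0,5)  cyc=10
S→(0,4)  cyc=11
S→(0,3)  cyc=12
S→(0,2)  cyc=13
S→(0,1)  cyc=14
S→(0,0)  cyc=15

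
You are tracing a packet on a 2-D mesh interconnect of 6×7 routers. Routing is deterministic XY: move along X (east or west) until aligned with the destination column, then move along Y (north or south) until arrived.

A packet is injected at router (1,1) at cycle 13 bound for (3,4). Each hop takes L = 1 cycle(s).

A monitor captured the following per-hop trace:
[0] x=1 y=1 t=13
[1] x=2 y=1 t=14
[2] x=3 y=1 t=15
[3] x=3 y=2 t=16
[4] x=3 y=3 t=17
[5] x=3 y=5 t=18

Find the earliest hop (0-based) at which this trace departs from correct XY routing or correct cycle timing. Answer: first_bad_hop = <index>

first_bad_hop = 5

check 1→ d=(1,0) cyc+1: ok
check 2→ d=(1,0) cyc+1: ok
check 3→ d=(0,1) cyc+1: ok
check 4→ d=(0,1) cyc+1: ok
check 5→ d=(0,2) cyc+1: BAD: non-unit step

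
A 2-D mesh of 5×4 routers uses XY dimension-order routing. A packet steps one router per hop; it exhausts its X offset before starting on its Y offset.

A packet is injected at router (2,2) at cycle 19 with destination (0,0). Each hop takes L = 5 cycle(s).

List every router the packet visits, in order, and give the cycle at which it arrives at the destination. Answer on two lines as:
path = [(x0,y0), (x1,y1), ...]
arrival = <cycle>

path = [(2,2), (1,2), (0,2), (0,1), (0,0)]
arrival = 39

src (2,2)  cyc=19
W→(1,2)  cyc=24
W→(0,2)  cyc=29
S→(0,1)  cyc=34
S→(0,0)  cyc=39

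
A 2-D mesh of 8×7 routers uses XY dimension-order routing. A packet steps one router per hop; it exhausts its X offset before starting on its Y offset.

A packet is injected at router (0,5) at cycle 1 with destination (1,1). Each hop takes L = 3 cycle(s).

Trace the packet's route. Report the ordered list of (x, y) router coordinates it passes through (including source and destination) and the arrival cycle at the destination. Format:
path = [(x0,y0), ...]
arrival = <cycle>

path = [(0,5), (1,5), (1,4), (1,3), (1,2), (1,1)]
arrival = 16

src (0,5)  cyc=1
E→(1,5)  cyc=4
S→(1,4)  cyc=7
S→(1,3)  cyc=10
S→(1,2)  cyc=13
S→(1,1)  cyc=16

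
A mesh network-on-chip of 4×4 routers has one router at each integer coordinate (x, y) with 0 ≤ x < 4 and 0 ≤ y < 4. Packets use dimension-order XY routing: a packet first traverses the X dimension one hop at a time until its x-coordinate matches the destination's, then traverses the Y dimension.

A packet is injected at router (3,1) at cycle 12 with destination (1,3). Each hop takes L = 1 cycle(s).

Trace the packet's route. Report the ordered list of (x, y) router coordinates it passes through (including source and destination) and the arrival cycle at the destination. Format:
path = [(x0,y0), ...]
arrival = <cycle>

path = [(3,1), (2,1), (1,1), (1,2), (1,3)]
arrival = 16

[0] x=3 y=1 t=12
[1] x=2 y=1 t=13 →W
[2] x=1 y=1 t=14 →W
[3] x=1 y=2 t=15 →N
[4] x=1 y=3 t=16 →N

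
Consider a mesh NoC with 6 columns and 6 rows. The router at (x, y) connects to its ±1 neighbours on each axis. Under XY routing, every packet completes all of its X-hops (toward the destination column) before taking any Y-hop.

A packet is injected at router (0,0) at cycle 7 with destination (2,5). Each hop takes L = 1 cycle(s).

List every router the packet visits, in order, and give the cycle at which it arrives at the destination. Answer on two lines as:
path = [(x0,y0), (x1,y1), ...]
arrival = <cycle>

#0 — 0,0 | c7
#1 — 1,0 | c8 | E
#2 — 2,0 | c9 | E
#3 — 2,1 | c10 | N
#4 — 2,2 | c11 | N
#5 — 2,3 | c12 | N
#6 — 2,4 | c13 | N
#7 — 2,5 | c14 | N

path = [(0,0), (1,0), (2,0), (2,1), (2,2), (2,3), (2,4), (2,5)]
arrival = 14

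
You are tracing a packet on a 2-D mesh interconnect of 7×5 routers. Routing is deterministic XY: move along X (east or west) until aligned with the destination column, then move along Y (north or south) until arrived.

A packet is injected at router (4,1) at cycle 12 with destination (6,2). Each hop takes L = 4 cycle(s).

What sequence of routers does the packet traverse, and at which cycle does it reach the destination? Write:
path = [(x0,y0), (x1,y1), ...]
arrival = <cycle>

path = [(4,1), (5,1), (6,1), (6,2)]
arrival = 24

hop 0: (4,1) @ cyc 12
hop 1: (5,1) @ cyc 16  [E]
hop 2: (6,1) @ cyc 20  [E]
hop 3: (6,2) @ cyc 24  [N]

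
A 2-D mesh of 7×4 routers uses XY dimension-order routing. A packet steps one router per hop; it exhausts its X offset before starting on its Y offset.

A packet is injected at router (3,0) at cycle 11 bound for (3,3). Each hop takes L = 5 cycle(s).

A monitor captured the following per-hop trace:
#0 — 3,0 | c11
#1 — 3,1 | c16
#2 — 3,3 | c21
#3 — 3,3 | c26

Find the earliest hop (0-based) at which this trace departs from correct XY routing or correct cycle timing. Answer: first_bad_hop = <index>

  1: Δx=+0 Δy=+1 Δt=5 [ok]
  2: Δx=+0 Δy=+2 Δt=5 [BAD: non-unit step]

first_bad_hop = 2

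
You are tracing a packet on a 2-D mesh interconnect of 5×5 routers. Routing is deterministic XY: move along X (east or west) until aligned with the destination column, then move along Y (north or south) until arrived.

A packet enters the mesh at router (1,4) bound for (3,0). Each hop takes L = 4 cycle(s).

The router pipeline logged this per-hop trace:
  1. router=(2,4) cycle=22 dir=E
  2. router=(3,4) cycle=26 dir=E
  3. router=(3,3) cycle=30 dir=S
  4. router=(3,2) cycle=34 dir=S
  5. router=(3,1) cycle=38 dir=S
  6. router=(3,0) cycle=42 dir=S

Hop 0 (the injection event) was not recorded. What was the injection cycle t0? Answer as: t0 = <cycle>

t0 = 18

cyc[1] = 22 and cyc[k] = t0 + k·L for every k.
t0 = cyc[1] − L = 22 − 4 = 18.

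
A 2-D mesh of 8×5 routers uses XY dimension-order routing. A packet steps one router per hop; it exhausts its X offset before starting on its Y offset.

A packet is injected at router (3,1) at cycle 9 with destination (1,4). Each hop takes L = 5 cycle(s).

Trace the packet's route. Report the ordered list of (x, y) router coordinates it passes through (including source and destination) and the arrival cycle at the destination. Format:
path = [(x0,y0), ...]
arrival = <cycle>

path = [(3,1), (2,1), (1,1), (1,2), (1,3), (1,4)]
arrival = 34

[0] x=3 y=1 t=9
[1] x=2 y=1 t=14 →W
[2] x=1 y=1 t=19 →W
[3] x=1 y=2 t=24 →N
[4] x=1 y=3 t=29 →N
[5] x=1 y=4 t=34 →N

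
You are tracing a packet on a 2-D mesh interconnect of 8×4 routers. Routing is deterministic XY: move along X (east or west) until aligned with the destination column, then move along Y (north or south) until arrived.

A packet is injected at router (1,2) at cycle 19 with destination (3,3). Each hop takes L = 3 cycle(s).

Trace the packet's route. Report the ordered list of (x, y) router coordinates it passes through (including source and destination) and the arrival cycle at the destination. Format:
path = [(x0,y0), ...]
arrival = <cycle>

[0] x=1 y=2 t=19
[1] x=2 y=2 t=22 →E
[2] x=3 y=2 t=25 →E
[3] x=3 y=3 t=28 →N

path = [(1,2), (2,2), (3,2), (3,3)]
arrival = 28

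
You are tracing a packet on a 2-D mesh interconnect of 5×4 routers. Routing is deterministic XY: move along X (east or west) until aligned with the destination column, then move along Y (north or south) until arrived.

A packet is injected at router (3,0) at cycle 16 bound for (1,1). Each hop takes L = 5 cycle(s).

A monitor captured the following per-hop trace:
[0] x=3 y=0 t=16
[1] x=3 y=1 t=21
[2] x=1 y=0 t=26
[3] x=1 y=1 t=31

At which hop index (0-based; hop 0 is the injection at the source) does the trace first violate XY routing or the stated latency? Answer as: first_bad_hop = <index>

check 1→ d=(0,1) cyc+5: BAD: Y-move but x=3≠1

first_bad_hop = 1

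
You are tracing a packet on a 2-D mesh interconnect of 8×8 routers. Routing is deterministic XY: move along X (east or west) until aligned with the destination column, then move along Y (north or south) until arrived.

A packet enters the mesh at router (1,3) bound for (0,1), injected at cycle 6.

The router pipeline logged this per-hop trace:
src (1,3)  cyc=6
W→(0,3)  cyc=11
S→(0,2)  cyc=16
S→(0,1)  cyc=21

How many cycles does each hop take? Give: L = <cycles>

From hop 0 (6) to hop 1 (11): +5 cycles.
Each hop adds L, hence L = 5.

L = 5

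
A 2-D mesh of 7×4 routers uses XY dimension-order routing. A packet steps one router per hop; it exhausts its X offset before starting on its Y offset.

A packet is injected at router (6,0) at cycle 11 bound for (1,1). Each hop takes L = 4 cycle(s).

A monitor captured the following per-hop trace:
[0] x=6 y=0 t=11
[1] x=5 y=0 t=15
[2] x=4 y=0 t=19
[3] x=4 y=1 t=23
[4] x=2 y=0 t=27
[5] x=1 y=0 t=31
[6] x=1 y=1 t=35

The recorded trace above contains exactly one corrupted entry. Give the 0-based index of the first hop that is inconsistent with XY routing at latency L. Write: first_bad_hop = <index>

check 1→ d=(-1,0) cyc+4: ok
check 2→ d=(-1,0) cyc+4: ok
check 3→ d=(0,1) cyc+4: BAD: Y-move but x=4≠1

first_bad_hop = 3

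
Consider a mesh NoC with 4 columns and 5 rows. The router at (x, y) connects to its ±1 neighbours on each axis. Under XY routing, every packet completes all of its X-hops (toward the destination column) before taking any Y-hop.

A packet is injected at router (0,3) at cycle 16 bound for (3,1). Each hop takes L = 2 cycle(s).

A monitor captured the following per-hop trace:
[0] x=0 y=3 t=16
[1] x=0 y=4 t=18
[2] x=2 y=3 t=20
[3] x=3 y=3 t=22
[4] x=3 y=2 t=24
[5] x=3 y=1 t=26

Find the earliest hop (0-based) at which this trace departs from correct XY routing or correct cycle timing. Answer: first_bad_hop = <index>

hop 1: step (+0,+1), +2 cyc — BAD: Y-move but x=0≠3

first_bad_hop = 1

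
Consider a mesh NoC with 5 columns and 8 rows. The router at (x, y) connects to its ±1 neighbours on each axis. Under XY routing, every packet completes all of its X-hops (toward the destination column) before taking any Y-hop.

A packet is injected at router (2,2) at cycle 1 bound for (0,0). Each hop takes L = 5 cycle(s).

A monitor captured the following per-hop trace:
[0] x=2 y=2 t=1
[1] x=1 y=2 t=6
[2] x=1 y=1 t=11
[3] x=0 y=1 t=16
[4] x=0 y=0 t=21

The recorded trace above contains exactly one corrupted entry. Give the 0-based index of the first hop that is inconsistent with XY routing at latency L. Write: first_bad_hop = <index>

first_bad_hop = 2

hop 1: step (-1,+0), +5 cyc — ok
hop 2: step (+0,-1), +5 cyc — BAD: Y-move but x=1≠0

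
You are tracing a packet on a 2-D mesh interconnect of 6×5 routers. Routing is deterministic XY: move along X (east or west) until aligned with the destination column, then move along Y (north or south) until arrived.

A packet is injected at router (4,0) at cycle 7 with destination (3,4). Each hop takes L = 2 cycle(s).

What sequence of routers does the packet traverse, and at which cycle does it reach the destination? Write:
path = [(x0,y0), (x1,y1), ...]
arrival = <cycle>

path = [(4,0), (3,0), (3,1), (3,2), (3,3), (3,4)]
arrival = 17

[0] x=4 y=0 t=7
[1] x=3 y=0 t=9 →W
[2] x=3 y=1 t=11 →N
[3] x=3 y=2 t=13 →N
[4] x=3 y=3 t=15 →N
[5] x=3 y=4 t=17 →N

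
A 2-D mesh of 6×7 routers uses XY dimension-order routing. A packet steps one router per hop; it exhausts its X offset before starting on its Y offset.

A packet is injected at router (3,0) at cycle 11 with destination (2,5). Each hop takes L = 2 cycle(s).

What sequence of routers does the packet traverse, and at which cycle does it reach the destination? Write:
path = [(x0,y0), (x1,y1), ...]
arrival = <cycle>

path = [(3,0), (2,0), (2,1), (2,2), (2,3), (2,4), (2,5)]
arrival = 23

[0] x=3 y=0 t=11
[1] x=2 y=0 t=13 →W
[2] x=2 y=1 t=15 →N
[3] x=2 y=2 t=17 →N
[4] x=2 y=3 t=19 →N
[5] x=2 y=4 t=21 →N
[6] x=2 y=5 t=23 →N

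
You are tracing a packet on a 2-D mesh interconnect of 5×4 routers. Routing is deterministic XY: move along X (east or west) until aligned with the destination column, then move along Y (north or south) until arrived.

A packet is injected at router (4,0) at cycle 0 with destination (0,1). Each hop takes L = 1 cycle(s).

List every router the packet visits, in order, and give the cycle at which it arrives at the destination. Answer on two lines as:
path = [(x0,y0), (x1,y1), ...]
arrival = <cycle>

src (4,0)  cyc=0
W→(3,0)  cyc=1
W→(2,0)  cyc=2
W→(1,0)  cyc=3
W→(0,0)  cyc=4
N→(0,1)  cyc=5

path = [(4,0), (3,0), (2,0), (1,0), (0,0), (0,1)]
arrival = 5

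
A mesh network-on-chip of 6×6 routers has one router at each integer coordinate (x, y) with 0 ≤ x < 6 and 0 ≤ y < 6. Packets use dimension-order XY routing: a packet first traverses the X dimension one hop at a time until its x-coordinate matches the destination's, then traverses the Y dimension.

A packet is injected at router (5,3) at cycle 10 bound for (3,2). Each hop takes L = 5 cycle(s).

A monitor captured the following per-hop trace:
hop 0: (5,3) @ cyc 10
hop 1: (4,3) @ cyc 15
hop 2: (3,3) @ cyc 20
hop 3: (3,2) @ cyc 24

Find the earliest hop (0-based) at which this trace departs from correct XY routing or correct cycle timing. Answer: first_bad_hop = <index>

[1] (-1,+0) / 5c ⇒ ok
[2] (-1,+0) / 5c ⇒ ok
[3] (+0,-1) / 4c ⇒ BAD: Δcyc=4≠L

first_bad_hop = 3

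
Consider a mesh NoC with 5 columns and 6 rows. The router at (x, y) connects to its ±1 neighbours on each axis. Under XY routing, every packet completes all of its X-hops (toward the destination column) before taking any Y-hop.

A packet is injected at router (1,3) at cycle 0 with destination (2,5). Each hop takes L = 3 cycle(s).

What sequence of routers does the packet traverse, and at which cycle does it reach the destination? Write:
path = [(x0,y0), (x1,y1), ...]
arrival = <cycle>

#0 — 1,3 | c0
#1 — 2,3 | c3 | E
#2 — 2,4 | c6 | N
#3 — 2,5 | c9 | N

path = [(1,3), (2,3), (2,4), (2,5)]
arrival = 9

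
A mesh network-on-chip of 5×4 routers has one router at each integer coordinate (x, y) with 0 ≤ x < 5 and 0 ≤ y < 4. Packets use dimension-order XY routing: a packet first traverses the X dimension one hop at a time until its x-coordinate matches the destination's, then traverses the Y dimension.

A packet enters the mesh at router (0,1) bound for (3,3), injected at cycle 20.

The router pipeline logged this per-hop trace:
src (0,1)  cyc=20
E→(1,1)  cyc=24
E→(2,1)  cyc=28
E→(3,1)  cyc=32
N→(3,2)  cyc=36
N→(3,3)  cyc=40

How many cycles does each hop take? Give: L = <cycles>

L = 4

Δcyc across hop 0→1: 24 − 20 = 4.
That increment is L by definition: L = 4.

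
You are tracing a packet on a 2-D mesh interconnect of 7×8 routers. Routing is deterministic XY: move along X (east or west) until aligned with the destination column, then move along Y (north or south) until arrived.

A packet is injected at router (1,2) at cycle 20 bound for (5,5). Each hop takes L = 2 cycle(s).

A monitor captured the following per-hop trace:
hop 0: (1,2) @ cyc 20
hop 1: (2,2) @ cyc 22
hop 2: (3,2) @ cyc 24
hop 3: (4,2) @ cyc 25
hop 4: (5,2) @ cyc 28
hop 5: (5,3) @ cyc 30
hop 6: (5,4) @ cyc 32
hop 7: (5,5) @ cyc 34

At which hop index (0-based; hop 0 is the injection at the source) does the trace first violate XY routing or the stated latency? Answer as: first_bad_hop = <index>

  1: Δx=+1 Δy=+0 Δt=2 [ok]
  2: Δx=+1 Δy=+0 Δt=2 [ok]
  3: Δx=+1 Δy=+0 Δt=1 [BAD: Δcyc=1≠L]

first_bad_hop = 3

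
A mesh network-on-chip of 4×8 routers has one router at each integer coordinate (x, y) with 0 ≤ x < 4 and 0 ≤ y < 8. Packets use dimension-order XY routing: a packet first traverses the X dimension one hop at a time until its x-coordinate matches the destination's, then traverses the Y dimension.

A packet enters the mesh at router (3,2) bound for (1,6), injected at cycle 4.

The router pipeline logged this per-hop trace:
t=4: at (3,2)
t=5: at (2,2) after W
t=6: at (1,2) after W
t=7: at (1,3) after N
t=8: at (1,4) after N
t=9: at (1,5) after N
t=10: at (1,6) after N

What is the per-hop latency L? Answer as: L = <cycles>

L = 1

From hop 0 (4) to hop 1 (5): +1 cycles.
Per-hop latency L = Δcyc = 1.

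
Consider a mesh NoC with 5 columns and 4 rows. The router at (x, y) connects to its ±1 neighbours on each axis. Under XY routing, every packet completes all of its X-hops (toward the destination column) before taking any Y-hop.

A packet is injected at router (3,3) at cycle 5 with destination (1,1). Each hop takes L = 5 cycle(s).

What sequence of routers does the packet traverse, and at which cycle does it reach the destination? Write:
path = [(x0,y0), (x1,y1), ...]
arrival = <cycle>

path = [(3,3), (2,3), (1,3), (1,2), (1,1)]
arrival = 25

src (3,3)  cyc=5
W→(2,3)  cyc=10
W→(1,3)  cyc=15
S→(1,2)  cyc=20
S→(1,1)  cyc=25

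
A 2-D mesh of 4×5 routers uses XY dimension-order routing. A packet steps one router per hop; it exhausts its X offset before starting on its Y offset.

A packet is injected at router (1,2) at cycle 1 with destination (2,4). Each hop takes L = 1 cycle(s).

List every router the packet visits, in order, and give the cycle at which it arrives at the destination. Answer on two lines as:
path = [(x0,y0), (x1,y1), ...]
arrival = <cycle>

hop 0: (1,2) @ cyc 1
hop 1: (2,2) @ cyc 2  [E]
hop 2: (2,3) @ cyc 3  [N]
hop 3: (2,4) @ cyc 4  [N]

path = [(1,2), (2,2), (2,3), (2,4)]
arrival = 4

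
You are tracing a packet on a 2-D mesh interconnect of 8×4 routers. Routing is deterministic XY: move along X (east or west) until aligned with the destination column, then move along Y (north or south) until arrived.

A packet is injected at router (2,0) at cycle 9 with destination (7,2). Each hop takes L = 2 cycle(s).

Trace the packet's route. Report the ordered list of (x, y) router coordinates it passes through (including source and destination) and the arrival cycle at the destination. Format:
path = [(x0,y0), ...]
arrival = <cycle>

path = [(2,0), (3,0), (4,0), (5,0), (6,0), (7,0), (7,1), (7,2)]
arrival = 23

  0. router=(2,0) cycle=9 (inject)
  1. router=(3,0) cycle=11 dir=E
  2. router=(4,0) cycle=13 dir=E
  3. router=(5,0) cycle=15 dir=E
  4. router=(6,0) cycle=17 dir=E
  5. router=(7,0) cycle=19 dir=E
  6. router=(7,1) cycle=21 dir=N
  7. router=(7,2) cycle=23 dir=N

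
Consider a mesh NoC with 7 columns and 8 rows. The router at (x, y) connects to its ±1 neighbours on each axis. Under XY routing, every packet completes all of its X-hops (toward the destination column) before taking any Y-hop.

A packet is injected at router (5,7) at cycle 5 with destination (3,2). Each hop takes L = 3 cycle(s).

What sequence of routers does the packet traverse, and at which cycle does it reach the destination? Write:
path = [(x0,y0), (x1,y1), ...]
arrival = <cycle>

path = [(5,7), (4,7), (3,7), (3,6), (3,5), (3,4), (3,3), (3,2)]
arrival = 26

src (5,7)  cyc=5
W→(4,7)  cyc=8
W→(3,7)  cyc=11
S→(3,6)  cyc=14
S→(3,5)  cyc=17
S→(3,4)  cyc=20
S→(3,3)  cyc=23
S→(3,2)  cyc=26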